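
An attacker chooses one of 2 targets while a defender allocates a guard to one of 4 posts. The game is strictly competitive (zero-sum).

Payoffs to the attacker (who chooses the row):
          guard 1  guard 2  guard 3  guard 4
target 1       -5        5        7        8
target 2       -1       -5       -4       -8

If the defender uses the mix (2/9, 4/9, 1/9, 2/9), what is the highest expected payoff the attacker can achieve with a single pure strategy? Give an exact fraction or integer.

11/3

target 1: (-5)·(2/9) + (5)·(4/9) + (7)·(1/9) + (8)·(2/9) = 11/3.
target 2: (-1)·(2/9) + (-5)·(4/9) + (-4)·(1/9) + (-8)·(2/9) = -14/3.
The best pure response is target 1 with expected payoff 11/3.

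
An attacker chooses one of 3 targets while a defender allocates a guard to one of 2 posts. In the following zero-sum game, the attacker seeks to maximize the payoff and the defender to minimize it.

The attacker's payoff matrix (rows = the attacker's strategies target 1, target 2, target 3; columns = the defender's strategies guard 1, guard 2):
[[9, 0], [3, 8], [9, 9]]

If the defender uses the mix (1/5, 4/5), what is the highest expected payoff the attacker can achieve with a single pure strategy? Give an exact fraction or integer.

target 1: (9)·(1/5) + (0)·(4/5) = 9/5.
target 2: (3)·(1/5) + (8)·(4/5) = 7.
target 3: (9)·(1/5) + (9)·(4/5) = 9.
The best pure response is target 3 with expected payoff 9.

9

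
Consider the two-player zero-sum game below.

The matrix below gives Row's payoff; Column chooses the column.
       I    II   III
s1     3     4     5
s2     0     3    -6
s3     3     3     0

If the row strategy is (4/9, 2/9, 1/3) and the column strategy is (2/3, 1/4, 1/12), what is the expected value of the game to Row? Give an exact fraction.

Against (2/3, 1/4, 1/12), each row's expected payoff is s1: 41/12; s2: 1/4; s3: 11/4.
Taking the (4/9, 2/9, 1/3)-weighted average: (4/9)·(41/12) + (2/9)·(1/4) + (1/3)·(11/4) = 269/108.

269/108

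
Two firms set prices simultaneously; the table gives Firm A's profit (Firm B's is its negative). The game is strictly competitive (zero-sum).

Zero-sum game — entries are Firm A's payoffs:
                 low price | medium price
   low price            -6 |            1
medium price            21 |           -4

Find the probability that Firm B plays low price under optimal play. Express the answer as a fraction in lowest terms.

Row minima are -6 and -4, so Firm A's maximin is -4; column maxima are 21 and 1, so Firm B's minimax is 1. These differ, so the equilibrium is in mixed strategies.
Let Firm B play low price with probability q. Firm A is indifferent when −6q + (1−q) = 21q − 4(1−q), giving q = 5/32.

5/32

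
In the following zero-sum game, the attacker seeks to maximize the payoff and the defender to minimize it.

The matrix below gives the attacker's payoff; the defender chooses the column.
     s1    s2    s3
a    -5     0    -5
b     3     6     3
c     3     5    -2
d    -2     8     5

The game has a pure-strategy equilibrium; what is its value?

Row minima: -5, 3, -2, -2 → the attacker's maximin is 3.
Column maxima: 3, 8, 5 → the defender's minimax is 3.
They coincide at (b, s1), so the value is 3.

3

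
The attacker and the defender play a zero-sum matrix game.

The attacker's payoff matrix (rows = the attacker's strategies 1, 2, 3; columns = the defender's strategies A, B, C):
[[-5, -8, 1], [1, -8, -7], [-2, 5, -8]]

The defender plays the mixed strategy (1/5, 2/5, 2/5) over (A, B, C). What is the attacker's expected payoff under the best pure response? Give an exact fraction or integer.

1: (-5)·(1/5) + (-8)·(2/5) + (1)·(2/5) = -19/5.
2: (1)·(1/5) + (-8)·(2/5) + (-7)·(2/5) = -29/5.
3: (-2)·(1/5) + (5)·(2/5) + (-8)·(2/5) = -8/5.
The best pure response is 3 with expected payoff -8/5.

-8/5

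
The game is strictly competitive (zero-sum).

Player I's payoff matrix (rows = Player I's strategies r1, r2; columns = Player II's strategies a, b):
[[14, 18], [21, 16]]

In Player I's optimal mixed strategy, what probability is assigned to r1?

Row minima are 14 and 16, so Player I's maximin is 16; column maxima are 21 and 18, so Player II's minimax is 18. These differ, so the equilibrium is in mixed strategies.
Let Player I play r1 with probability p. Player II is indifferent when 14p + 21(1−p) = 18p + 16(1−p), giving p = 5/9.

5/9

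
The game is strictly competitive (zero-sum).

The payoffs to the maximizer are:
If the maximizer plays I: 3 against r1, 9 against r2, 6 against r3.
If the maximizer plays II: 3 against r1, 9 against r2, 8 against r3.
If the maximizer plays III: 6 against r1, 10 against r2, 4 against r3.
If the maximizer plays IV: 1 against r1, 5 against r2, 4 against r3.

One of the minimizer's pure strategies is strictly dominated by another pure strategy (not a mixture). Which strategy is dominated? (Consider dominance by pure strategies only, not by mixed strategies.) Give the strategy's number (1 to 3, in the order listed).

2

The minimizer prefers columns that give the maximizer less. Compare r2 with r1: 3 < 9, 3 < 9, 6 < 10, 1 < 5.
So r1 strictly dominates r2 for the minimizer; r2 is strictly dominated.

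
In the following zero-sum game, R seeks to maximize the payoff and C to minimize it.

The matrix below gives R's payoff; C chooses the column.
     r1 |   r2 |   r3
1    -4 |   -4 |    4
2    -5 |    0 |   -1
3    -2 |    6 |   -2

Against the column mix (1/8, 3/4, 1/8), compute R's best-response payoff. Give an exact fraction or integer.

4

1: (-4)·(1/8) + (-4)·(3/4) + (4)·(1/8) = -3.
2: (-5)·(1/8) + (0)·(3/4) + (-1)·(1/8) = -3/4.
3: (-2)·(1/8) + (6)·(3/4) + (-2)·(1/8) = 4.
The best pure response is 3 with expected payoff 4.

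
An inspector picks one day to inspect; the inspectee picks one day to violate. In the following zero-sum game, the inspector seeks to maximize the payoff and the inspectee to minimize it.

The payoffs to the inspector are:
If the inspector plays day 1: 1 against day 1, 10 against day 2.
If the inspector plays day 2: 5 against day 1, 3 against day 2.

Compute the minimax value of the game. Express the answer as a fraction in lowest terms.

Row minima are 1 and 3, so the inspector's maximin is 3; column maxima are 5 and 10, so the inspectee's minimax is 5. These differ, so the equilibrium is in mixed strategies.
Let the inspector play day 1 with probability p. The inspectee is indifferent when p + 5(1−p) = 10p + 3(1−p), giving p = 2/11.
Let the inspectee play day 1 with probability q. The inspector is indifferent when q + 10(1−q) = 5q + 3(1−q), giving q = 7/11.
The value is 1·(7/11) + (10)·(4/11) = 47/11.

47/11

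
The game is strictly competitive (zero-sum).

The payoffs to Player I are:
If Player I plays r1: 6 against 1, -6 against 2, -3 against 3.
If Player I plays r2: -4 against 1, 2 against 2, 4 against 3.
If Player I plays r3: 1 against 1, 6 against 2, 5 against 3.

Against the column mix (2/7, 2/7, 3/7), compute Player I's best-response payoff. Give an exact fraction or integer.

r1: (6)·(2/7) + (-6)·(2/7) + (-3)·(3/7) = -9/7.
r2: (-4)·(2/7) + (2)·(2/7) + (4)·(3/7) = 8/7.
r3: (1)·(2/7) + (6)·(2/7) + (5)·(3/7) = 29/7.
The best pure response is r3 with expected payoff 29/7.

29/7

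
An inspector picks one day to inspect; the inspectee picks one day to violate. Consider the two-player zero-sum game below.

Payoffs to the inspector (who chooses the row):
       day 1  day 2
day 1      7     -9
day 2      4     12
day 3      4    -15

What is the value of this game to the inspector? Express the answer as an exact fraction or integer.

5

Row day 3 is strictly dominated by row day 1, so the inspector never plays it.
The remaining 2×2 game on (day 1, day 2) × (day 1, day 2) has no saddle point. Let the inspector play day 1 with probability p; indifference gives 7p + 4(1−p) = −9p + 12(1−p), so p = 1/3.
Similarly the inspectee's optimal q on day 1 is 7/8, and the value is 7·(7/8) + (-9)·(1/8) = 5.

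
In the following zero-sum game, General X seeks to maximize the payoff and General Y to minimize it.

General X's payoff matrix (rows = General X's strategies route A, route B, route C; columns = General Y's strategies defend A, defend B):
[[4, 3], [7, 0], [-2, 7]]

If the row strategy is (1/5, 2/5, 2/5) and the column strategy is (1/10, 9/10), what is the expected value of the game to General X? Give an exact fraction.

167/50

Against (1/10, 9/10), each row's expected payoff is route A: 31/10; route B: 7/10; route C: 61/10.
Taking the (1/5, 2/5, 2/5)-weighted average: (1/5)·(31/10) + (2/5)·(7/10) + (2/5)·(61/10) = 167/50.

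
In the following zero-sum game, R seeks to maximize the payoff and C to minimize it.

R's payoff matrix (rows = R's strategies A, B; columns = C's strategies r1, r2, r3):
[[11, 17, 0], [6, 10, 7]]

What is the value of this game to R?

77/12

Column r2 is strictly dominated by r1 for C (it gives R more in every row).
The remaining 2×2 game on (A, B) × (r1, r3) has no saddle point. Let R play A with probability p; indifference gives 11p + 6(1−p) = 7(1−p), so p = 1/12.
Similarly C's optimal q on r1 is 7/12, and the value is 11·(7/12) + (0)·(5/12) = 77/12.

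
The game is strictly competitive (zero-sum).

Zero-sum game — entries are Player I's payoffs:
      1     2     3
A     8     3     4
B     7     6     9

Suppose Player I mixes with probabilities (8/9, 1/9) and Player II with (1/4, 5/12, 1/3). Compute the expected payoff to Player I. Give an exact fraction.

Against (1/4, 5/12, 1/3), each row's expected payoff is A: 55/12; B: 29/4.
Taking the (8/9, 1/9)-weighted average: (8/9)·(55/12) + (1/9)·(29/4) = 527/108.

527/108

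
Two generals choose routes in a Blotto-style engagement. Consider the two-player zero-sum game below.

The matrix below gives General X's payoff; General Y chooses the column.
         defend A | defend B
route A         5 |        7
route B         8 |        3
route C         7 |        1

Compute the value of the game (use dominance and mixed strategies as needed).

41/7

Row route C is strictly dominated by row route B, so General X never plays it.
The remaining 2×2 game on (route A, route B) × (defend A, defend B) has no saddle point. Let General X play route A with probability p; indifference gives 5p + 8(1−p) = 7p + 3(1−p), so p = 5/7.
Similarly General Y's optimal q on defend A is 4/7, and the value is 5·(4/7) + (7)·(3/7) = 41/7.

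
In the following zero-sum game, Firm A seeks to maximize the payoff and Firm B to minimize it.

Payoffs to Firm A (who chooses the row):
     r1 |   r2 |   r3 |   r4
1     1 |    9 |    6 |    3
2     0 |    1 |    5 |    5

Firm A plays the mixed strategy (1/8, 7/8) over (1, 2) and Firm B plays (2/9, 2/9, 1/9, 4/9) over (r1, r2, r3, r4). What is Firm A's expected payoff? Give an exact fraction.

Against (2/9, 2/9, 1/9, 4/9), each row's expected payoff is 1: 38/9; 2: 3.
Taking the (1/8, 7/8)-weighted average: (1/8)·(38/9) + (7/8)·(3) = 227/72.

227/72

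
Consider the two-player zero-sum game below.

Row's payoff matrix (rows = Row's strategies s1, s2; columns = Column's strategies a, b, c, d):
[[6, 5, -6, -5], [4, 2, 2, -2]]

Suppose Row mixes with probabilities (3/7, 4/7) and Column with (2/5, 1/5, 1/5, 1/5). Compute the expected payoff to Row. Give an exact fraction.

58/35

Against (2/5, 1/5, 1/5, 1/5), each row's expected payoff is s1: 6/5; s2: 2.
Taking the (3/7, 4/7)-weighted average: (3/7)·(6/5) + (4/7)·(2) = 58/35.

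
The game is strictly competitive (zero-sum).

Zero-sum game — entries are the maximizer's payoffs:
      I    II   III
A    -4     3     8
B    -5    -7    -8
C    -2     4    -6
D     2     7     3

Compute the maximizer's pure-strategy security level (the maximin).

The worst-case payoff for each row is A: -4, B: -8, C: -6, D: 2.
The best of these is 2.

2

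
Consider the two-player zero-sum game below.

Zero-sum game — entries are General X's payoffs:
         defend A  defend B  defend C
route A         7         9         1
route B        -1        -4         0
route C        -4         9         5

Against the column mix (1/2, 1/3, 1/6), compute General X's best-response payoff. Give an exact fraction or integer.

20/3

route A: (7)·(1/2) + (9)·(1/3) + (1)·(1/6) = 20/3.
route B: (-1)·(1/2) + (-4)·(1/3) + (0)·(1/6) = -11/6.
route C: (-4)·(1/2) + (9)·(1/3) + (5)·(1/6) = 11/6.
The best pure response is route A with expected payoff 20/3.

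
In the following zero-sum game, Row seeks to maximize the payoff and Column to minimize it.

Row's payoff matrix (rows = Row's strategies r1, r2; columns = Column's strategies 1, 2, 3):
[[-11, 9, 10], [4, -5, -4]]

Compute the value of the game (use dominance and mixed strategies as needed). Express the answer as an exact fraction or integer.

-19/29

Column 3 is strictly dominated by 2 for Column (it gives Row more in every row).
The remaining 2×2 game on (r1, r2) × (1, 2) has no saddle point. Let Row play r1 with probability p; indifference gives −11p + 4(1−p) = 9p − 5(1−p), so p = 9/29.
Similarly Column's optimal q on 1 is 14/29, and the value is -11·(14/29) + (9)·(15/29) = -19/29.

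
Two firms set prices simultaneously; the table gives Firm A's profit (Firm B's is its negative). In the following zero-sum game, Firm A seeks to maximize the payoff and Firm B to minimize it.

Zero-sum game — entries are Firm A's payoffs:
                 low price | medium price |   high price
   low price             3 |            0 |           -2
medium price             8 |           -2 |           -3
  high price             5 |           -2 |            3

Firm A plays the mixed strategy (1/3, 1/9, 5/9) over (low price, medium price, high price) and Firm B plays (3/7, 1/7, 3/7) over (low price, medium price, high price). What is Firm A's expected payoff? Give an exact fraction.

Against (3/7, 1/7, 3/7), each row's expected payoff is low price: 3/7; medium price: 13/7; high price: 22/7.
Taking the (1/3, 1/9, 5/9)-weighted average: (1/3)·(3/7) + (1/9)·(13/7) + (5/9)·(22/7) = 44/21.

44/21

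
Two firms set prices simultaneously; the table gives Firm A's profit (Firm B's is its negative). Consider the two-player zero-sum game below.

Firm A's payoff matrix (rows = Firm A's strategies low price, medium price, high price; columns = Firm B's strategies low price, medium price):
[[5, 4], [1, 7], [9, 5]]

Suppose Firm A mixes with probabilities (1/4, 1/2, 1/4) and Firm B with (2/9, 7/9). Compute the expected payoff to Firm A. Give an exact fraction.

Against (2/9, 7/9), each row's expected payoff is low price: 38/9; medium price: 17/3; high price: 53/9.
Taking the (1/4, 1/2, 1/4)-weighted average: (1/4)·(38/9) + (1/2)·(17/3) + (1/4)·(53/9) = 193/36.

193/36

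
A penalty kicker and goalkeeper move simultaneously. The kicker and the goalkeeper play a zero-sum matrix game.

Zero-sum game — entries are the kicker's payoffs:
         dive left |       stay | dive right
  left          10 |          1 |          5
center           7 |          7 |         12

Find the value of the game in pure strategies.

Row minima: 1, 7 → the kicker's maximin is 7.
Column maxima: 10, 7, 12 → the goalkeeper's minimax is 7.
They coincide at (center, stay), so the value is 7.

7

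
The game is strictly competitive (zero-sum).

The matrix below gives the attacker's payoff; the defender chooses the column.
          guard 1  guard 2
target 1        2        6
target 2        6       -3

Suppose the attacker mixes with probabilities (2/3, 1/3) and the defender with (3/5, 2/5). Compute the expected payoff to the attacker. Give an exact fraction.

16/5

Against (3/5, 2/5), each row's expected payoff is target 1: 18/5; target 2: 12/5.
Taking the (2/3, 1/3)-weighted average: (2/3)·(18/5) + (1/3)·(12/5) = 16/5.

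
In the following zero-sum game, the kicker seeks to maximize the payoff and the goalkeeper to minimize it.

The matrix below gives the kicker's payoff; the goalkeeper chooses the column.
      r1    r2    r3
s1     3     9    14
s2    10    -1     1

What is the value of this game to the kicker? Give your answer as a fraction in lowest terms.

Column r3 is strictly dominated by r2 for the goalkeeper (it gives the kicker more in every row).
The remaining 2×2 game on (s1, s2) × (r1, r2) has no saddle point. Let the kicker play s1 with probability p; indifference gives 3p + 10(1−p) = 9p − (1−p), so p = 11/17.
Similarly the goalkeeper's optimal q on r1 is 10/17, and the value is 3·(10/17) + (9)·(7/17) = 93/17.

93/17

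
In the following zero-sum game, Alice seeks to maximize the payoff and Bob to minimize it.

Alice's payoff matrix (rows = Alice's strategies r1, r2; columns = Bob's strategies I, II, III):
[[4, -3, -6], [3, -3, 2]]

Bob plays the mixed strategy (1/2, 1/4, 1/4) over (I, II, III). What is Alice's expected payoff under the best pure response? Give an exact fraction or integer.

r1: (4)·(1/2) + (-3)·(1/4) + (-6)·(1/4) = -1/4.
r2: (3)·(1/2) + (-3)·(1/4) + (2)·(1/4) = 5/4.
The best pure response is r2 with expected payoff 5/4.

5/4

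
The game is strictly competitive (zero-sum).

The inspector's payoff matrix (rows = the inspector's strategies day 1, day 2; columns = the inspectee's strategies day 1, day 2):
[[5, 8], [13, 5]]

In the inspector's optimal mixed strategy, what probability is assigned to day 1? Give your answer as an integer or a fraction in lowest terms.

8/11

Row minima are 5 and 5, so the inspector's maximin is 5; column maxima are 13 and 8, so the inspectee's minimax is 8. These differ, so the equilibrium is in mixed strategies.
Let the inspector play day 1 with probability p. The inspectee is indifferent when 5p + 13(1−p) = 8p + 5(1−p), giving p = 8/11.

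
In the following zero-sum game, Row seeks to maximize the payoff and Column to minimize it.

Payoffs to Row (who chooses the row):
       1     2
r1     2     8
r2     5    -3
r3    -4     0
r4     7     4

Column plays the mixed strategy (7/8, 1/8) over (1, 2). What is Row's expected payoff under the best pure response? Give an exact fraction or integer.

53/8

r1: (2)·(7/8) + (8)·(1/8) = 11/4.
r2: (5)·(7/8) + (-3)·(1/8) = 4.
r3: (-4)·(7/8) + (0)·(1/8) = -7/2.
r4: (7)·(7/8) + (4)·(1/8) = 53/8.
The best pure response is r4 with expected payoff 53/8.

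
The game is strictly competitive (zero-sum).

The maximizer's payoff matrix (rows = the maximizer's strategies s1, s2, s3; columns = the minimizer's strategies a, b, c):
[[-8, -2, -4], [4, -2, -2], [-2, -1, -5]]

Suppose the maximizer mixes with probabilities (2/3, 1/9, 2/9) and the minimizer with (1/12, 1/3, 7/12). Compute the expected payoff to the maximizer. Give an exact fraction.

Against (1/12, 1/3, 7/12), each row's expected payoff is s1: -11/3; s2: -3/2; s3: -41/12.
Taking the (2/3, 1/9, 2/9)-weighted average: (2/3)·(-11/3) + (1/9)·(-3/2) + (2/9)·(-41/12) = -91/27.

-91/27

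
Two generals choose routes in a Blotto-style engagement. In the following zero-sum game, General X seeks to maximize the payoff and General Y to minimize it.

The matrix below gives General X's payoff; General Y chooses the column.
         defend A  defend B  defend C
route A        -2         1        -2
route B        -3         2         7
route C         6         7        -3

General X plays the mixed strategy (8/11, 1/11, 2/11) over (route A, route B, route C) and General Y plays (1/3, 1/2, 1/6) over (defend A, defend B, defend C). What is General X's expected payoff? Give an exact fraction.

43/66

Against (1/3, 1/2, 1/6), each row's expected payoff is route A: -1/2; route B: 7/6; route C: 5.
Taking the (8/11, 1/11, 2/11)-weighted average: (8/11)·(-1/2) + (1/11)·(7/6) + (2/11)·(5) = 43/66.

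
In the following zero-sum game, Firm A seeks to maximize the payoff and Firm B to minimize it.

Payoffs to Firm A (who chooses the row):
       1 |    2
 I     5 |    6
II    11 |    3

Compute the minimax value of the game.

Row minima are 5 and 3, so Firm A's maximin is 5; column maxima are 11 and 6, so Firm B's minimax is 6. These differ, so the equilibrium is in mixed strategies.
Let Firm A play I with probability p. Firm B is indifferent when 5p + 11(1−p) = 6p + 3(1−p), giving p = 8/9.
Let Firm B play 1 with probability q. Firm A is indifferent when 5q + 6(1−q) = 11q + 3(1−q), giving q = 1/3.
The value is 5·(1/3) + (6)·(2/3) = 17/3.

17/3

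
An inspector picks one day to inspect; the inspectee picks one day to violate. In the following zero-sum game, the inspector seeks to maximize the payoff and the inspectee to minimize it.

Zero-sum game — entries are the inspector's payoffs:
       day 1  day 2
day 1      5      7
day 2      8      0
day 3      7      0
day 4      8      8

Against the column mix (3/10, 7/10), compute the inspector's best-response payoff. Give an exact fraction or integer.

day 1: (5)·(3/10) + (7)·(7/10) = 32/5.
day 2: (8)·(3/10) + (0)·(7/10) = 12/5.
day 3: (7)·(3/10) + (0)·(7/10) = 21/10.
day 4: (8)·(3/10) + (8)·(7/10) = 8.
The best pure response is day 4 with expected payoff 8.

8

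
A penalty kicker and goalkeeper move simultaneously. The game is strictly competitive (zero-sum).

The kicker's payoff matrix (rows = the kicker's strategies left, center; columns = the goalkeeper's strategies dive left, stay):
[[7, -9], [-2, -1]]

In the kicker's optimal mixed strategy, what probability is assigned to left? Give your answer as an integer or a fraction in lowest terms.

1/17

Row minima are -9 and -2, so the kicker's maximin is -2; column maxima are 7 and -1, so the goalkeeper's minimax is -1. These differ, so the equilibrium is in mixed strategies.
Let the kicker play left with probability p. The goalkeeper is indifferent when 7p − 2(1−p) = −9p − (1−p), giving p = 1/17.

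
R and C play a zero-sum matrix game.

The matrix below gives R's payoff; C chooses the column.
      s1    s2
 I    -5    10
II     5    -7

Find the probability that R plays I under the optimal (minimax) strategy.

Row minima are -5 and -7, so R's maximin is -5; column maxima are 5 and 10, so C's minimax is 5. These differ, so the equilibrium is in mixed strategies.
Let R play I with probability p. C is indifferent when −5p + 5(1−p) = 10p − 7(1−p), giving p = 4/9.

4/9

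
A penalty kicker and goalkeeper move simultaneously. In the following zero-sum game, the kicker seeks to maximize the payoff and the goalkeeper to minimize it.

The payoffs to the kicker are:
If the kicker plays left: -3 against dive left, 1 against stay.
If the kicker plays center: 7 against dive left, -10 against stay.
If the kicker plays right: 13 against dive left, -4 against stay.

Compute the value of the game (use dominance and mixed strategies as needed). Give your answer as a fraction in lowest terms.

Row center is strictly dominated by row right, so the kicker never plays it.
The remaining 2×2 game on (left, right) × (dive left, stay) has no saddle point. Let the kicker play left with probability p; indifference gives −3p + 13(1−p) = p − 4(1−p), so p = 17/21.
Similarly the goalkeeper's optimal q on dive left is 5/21, and the value is -3·(5/21) + (1)·(16/21) = 1/21.

1/21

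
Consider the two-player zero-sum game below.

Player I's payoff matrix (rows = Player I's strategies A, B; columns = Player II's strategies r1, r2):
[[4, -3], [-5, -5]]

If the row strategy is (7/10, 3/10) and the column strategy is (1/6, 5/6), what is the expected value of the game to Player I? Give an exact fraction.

Against (1/6, 5/6), each row's expected payoff is A: -11/6; B: -5.
Taking the (7/10, 3/10)-weighted average: (7/10)·(-11/6) + (3/10)·(-5) = -167/60.

-167/60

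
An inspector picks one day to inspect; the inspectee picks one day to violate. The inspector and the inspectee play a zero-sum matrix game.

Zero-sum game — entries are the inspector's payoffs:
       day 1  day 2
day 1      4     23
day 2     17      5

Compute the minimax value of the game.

371/31

Row minima are 4 and 5, so the inspector's maximin is 5; column maxima are 17 and 23, so the inspectee's minimax is 17. These differ, so the equilibrium is in mixed strategies.
Let the inspector play day 1 with probability p. The inspectee is indifferent when 4p + 17(1−p) = 23p + 5(1−p), giving p = 12/31.
Let the inspectee play day 1 with probability q. The inspector is indifferent when 4q + 23(1−q) = 17q + 5(1−q), giving q = 18/31.
The value is 4·(18/31) + (23)·(13/31) = 371/31.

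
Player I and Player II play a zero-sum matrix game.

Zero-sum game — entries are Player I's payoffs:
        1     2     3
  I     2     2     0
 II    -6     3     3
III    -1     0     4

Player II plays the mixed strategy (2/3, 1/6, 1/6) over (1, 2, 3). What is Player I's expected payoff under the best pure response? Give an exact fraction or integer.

5/3

I: (2)·(2/3) + (2)·(1/6) + (0)·(1/6) = 5/3.
II: (-6)·(2/3) + (3)·(1/6) + (3)·(1/6) = -3.
III: (-1)·(2/3) + (0)·(1/6) + (4)·(1/6) = 0.
The best pure response is I with expected payoff 5/3.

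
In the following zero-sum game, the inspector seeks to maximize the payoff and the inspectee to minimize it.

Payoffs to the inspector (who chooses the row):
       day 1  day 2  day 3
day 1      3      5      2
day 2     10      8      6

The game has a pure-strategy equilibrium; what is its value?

6

Row minima: 2, 6 → the inspector's maximin is 6.
Column maxima: 10, 8, 6 → the inspectee's minimax is 6.
They coincide at (day 2, day 3), so the value is 6.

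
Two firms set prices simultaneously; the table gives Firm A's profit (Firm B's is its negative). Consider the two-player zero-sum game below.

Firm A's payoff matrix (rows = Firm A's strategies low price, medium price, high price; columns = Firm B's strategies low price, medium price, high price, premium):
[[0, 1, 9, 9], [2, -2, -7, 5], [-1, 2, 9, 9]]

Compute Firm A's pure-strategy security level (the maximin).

0

The worst-case payoff for each row is low price: 0, medium price: -7, high price: -1.
The best of these is 0.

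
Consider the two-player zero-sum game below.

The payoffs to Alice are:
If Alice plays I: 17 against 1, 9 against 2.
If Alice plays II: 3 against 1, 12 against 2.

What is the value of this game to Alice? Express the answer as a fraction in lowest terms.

177/17

Row minima are 9 and 3, so Alice's maximin is 9; column maxima are 17 and 12, so Bob's minimax is 12. These differ, so the equilibrium is in mixed strategies.
Let Alice play I with probability p. Bob is indifferent when 17p + 3(1−p) = 9p + 12(1−p), giving p = 9/17.
Let Bob play 1 with probability q. Alice is indifferent when 17q + 9(1−q) = 3q + 12(1−q), giving q = 3/17.
The value is 17·(3/17) + (9)·(14/17) = 177/17.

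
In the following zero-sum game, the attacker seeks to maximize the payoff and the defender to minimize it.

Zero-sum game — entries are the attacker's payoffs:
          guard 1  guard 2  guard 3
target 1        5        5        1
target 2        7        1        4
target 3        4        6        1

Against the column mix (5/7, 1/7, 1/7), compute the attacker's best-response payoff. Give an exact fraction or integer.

target 1: (5)·(5/7) + (5)·(1/7) + (1)·(1/7) = 31/7.
target 2: (7)·(5/7) + (1)·(1/7) + (4)·(1/7) = 40/7.
target 3: (4)·(5/7) + (6)·(1/7) + (1)·(1/7) = 27/7.
The best pure response is target 2 with expected payoff 40/7.

40/7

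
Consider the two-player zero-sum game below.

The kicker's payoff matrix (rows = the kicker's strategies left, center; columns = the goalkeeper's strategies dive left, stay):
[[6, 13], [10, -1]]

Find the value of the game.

Row minima are 6 and -1, so the kicker's maximin is 6; column maxima are 10 and 13, so the goalkeeper's minimax is 10. These differ, so the equilibrium is in mixed strategies.
Let the kicker play left with probability p. The goalkeeper is indifferent when 6p + 10(1−p) = 13p − (1−p), giving p = 11/18.
Let the goalkeeper play dive left with probability q. The kicker is indifferent when 6q + 13(1−q) = 10q − (1−q), giving q = 7/9.
The value is 6·(7/9) + (13)·(2/9) = 68/9.

68/9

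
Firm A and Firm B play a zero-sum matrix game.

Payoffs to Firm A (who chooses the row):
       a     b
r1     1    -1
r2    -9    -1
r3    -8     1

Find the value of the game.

-7/11

Row r2 is strictly dominated by row r3, so Firm A never plays it.
The remaining 2×2 game on (r1, r3) × (a, b) has no saddle point. Let Firm A play r1 with probability p; indifference gives p − 8(1−p) = −p + (1−p), so p = 9/11.
Similarly Firm B's optimal q on a is 2/11, and the value is 1·(2/11) + (-1)·(9/11) = -7/11.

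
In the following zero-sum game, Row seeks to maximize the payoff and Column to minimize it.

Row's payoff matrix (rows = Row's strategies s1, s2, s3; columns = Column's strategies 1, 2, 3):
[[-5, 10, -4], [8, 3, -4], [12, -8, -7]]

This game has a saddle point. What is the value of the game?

Row minima: -5, -4, -8 → Row's maximin is -4.
Column maxima: 12, 10, -4 → Column's minimax is -4.
They coincide at (s2, 3), so the value is -4.

-4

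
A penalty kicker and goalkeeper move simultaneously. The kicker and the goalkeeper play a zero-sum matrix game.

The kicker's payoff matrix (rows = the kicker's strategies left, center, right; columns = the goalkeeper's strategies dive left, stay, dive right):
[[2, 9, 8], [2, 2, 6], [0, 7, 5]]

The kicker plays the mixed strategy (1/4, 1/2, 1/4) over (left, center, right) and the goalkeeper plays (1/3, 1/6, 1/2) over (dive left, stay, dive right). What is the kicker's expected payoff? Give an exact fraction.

Against (1/3, 1/6, 1/2), each row's expected payoff is left: 37/6; center: 4; right: 11/3.
Taking the (1/4, 1/2, 1/4)-weighted average: (1/4)·(37/6) + (1/2)·(4) + (1/4)·(11/3) = 107/24.

107/24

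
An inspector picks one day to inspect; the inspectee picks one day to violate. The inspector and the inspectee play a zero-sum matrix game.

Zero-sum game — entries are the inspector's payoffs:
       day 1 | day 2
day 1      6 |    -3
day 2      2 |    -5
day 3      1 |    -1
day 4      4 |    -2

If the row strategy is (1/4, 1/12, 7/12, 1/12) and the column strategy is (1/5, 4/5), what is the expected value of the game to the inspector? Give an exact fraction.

Against (1/5, 4/5), each row's expected payoff is day 1: -6/5; day 2: -18/5; day 3: -3/5; day 4: -4/5.
Taking the (1/4, 1/12, 7/12, 1/12)-weighted average: (1/4)·(-6/5) + (1/12)·(-18/5) + (7/12)·(-3/5) + (1/12)·(-4/5) = -61/60.

-61/60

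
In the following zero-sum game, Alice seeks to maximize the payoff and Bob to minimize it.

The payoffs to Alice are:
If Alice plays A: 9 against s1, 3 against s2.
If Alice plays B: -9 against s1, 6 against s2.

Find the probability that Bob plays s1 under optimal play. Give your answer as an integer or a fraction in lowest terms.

Row minima are 3 and -9, so Alice's maximin is 3; column maxima are 9 and 6, so Bob's minimax is 6. These differ, so the equilibrium is in mixed strategies.
Let Bob play s1 with probability q. Alice is indifferent when 9q + 3(1−q) = −9q + 6(1−q), giving q = 1/7.

1/7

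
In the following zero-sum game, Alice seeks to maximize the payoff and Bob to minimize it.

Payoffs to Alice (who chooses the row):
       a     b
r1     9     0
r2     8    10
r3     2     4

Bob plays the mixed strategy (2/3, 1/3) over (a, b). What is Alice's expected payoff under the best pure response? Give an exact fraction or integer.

26/3

r1: (9)·(2/3) + (0)·(1/3) = 6.
r2: (8)·(2/3) + (10)·(1/3) = 26/3.
r3: (2)·(2/3) + (4)·(1/3) = 8/3.
The best pure response is r2 with expected payoff 26/3.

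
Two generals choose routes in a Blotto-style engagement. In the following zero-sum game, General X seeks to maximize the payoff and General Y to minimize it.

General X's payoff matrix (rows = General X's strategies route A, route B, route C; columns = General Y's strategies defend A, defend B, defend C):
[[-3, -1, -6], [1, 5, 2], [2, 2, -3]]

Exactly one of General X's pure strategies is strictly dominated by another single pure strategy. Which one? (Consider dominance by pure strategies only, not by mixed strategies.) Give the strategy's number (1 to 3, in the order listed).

Compare route A with route B: 1 > -3, 5 > -1, 2 > -6.
So route B strictly dominates route A for General X; route A is strictly dominated.

1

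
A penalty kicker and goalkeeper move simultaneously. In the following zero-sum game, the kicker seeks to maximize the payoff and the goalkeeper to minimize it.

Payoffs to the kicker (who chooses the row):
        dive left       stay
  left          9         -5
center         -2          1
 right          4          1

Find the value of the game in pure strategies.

Row minima: -5, -2, 1 → the kicker's maximin is 1.
Column maxima: 9, 1 → the goalkeeper's minimax is 1.
They coincide at (right, stay), so the value is 1.

1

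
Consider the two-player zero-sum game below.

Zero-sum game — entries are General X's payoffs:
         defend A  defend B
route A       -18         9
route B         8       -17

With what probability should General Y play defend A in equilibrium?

Row minima are -18 and -17, so General X's maximin is -17; column maxima are 8 and 9, so General Y's minimax is 8. These differ, so the equilibrium is in mixed strategies.
Let General Y play defend A with probability q. General X is indifferent when −18q + 9(1−q) = 8q − 17(1−q), giving q = 1/2.

1/2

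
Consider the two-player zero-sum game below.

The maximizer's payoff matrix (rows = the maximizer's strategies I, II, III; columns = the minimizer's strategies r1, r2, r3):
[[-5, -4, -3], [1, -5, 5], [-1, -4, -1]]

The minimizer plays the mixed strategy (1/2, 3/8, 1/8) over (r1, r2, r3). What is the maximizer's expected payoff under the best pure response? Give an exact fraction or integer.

I: (-5)·(1/2) + (-4)·(3/8) + (-3)·(1/8) = -35/8.
II: (1)·(1/2) + (-5)·(3/8) + (5)·(1/8) = -3/4.
III: (-1)·(1/2) + (-4)·(3/8) + (-1)·(1/8) = -17/8.
The best pure response is II with expected payoff -3/4.

-3/4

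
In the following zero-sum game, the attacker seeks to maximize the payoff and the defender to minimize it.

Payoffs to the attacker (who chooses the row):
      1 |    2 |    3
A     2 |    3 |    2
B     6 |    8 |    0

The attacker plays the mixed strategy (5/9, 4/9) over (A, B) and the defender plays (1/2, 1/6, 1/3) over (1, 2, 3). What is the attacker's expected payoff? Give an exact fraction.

Against (1/2, 1/6, 1/3), each row's expected payoff is A: 13/6; B: 13/3.
Taking the (5/9, 4/9)-weighted average: (5/9)·(13/6) + (4/9)·(13/3) = 169/54.

169/54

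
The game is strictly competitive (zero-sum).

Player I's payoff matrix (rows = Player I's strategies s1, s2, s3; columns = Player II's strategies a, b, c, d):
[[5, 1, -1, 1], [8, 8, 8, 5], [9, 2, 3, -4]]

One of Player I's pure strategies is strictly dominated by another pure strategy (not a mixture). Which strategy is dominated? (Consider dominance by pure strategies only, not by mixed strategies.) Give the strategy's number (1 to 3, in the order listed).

Compare s1 with s2: 8 > 5, 8 > 1, 8 > -1, 5 > 1.
So s2 strictly dominates s1 for Player I; s1 is strictly dominated.

1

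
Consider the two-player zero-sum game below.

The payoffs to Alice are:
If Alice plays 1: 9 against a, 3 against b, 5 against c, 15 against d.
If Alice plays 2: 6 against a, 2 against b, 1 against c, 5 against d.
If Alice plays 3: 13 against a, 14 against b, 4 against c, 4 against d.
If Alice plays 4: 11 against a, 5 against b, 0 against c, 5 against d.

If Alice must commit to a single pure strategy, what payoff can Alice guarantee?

The worst-case payoff for each row is 1: 3, 2: 1, 3: 4, 4: 0.
The best of these is 4.

4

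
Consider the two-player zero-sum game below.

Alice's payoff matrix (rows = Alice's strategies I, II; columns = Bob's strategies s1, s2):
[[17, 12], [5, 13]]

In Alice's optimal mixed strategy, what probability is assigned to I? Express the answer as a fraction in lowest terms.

8/13

Row minima are 12 and 5, so Alice's maximin is 12; column maxima are 17 and 13, so Bob's minimax is 13. These differ, so the equilibrium is in mixed strategies.
Let Alice play I with probability p. Bob is indifferent when 17p + 5(1−p) = 12p + 13(1−p), giving p = 8/13.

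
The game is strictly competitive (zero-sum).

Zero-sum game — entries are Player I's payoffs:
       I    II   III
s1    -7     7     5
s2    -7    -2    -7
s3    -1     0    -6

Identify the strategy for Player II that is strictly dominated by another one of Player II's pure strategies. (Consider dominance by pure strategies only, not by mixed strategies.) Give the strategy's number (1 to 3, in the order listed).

2

Player II prefers columns that give Player I less. Compare II with I: -7 < 7, -7 < -2, -1 < 0.
So I strictly dominates II for Player II; II is strictly dominated.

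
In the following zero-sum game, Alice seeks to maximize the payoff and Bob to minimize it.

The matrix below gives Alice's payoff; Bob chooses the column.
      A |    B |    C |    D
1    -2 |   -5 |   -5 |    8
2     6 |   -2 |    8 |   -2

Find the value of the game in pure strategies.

Row minima: -5, -2 → Alice's maximin is -2.
Column maxima: 6, -2, 8, 8 → Bob's minimax is -2.
They coincide at (2, B), so the value is -2.

-2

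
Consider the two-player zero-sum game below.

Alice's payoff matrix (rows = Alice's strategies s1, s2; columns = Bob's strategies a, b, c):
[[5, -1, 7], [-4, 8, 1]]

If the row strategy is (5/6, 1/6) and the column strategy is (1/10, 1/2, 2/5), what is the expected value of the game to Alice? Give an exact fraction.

Against (1/10, 1/2, 2/5), each row's expected payoff is s1: 14/5; s2: 4.
Taking the (5/6, 1/6)-weighted average: (5/6)·(14/5) + (1/6)·(4) = 3.

3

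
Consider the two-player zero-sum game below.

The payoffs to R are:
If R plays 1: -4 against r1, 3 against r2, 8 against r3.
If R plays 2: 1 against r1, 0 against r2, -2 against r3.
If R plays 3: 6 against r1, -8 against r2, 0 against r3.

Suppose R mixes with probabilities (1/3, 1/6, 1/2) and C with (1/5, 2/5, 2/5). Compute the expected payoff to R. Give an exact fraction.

Against (1/5, 2/5, 2/5), each row's expected payoff is 1: 18/5; 2: -3/5; 3: -2.
Taking the (1/3, 1/6, 1/2)-weighted average: (1/3)·(18/5) + (1/6)·(-3/5) + (1/2)·(-2) = 1/10.

1/10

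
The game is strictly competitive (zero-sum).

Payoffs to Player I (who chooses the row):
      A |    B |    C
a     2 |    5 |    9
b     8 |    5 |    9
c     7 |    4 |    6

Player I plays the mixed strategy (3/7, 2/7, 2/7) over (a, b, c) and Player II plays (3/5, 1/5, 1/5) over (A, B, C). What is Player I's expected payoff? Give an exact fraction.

198/35

Against (3/5, 1/5, 1/5), each row's expected payoff is a: 4; b: 38/5; c: 31/5.
Taking the (3/7, 2/7, 2/7)-weighted average: (3/7)·(4) + (2/7)·(38/5) + (2/7)·(31/5) = 198/35.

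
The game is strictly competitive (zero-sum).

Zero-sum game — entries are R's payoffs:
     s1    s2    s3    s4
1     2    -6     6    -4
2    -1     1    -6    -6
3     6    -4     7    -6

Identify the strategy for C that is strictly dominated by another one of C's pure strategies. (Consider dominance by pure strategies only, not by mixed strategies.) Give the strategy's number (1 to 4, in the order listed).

1

C prefers columns that give R less. Compare s1 with s4: -4 < 2, -6 < -1, -6 < 6.
So s4 strictly dominates s1 for C; s1 is strictly dominated.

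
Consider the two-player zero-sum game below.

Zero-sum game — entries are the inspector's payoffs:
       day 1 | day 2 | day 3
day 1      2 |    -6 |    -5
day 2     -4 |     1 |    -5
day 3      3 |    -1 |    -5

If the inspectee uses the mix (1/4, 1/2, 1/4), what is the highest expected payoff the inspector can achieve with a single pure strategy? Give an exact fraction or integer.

day 1: (2)·(1/4) + (-6)·(1/2) + (-5)·(1/4) = -15/4.
day 2: (-4)·(1/4) + (1)·(1/2) + (-5)·(1/4) = -7/4.
day 3: (3)·(1/4) + (-1)·(1/2) + (-5)·(1/4) = -1.
The best pure response is day 3 with expected payoff -1.

-1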